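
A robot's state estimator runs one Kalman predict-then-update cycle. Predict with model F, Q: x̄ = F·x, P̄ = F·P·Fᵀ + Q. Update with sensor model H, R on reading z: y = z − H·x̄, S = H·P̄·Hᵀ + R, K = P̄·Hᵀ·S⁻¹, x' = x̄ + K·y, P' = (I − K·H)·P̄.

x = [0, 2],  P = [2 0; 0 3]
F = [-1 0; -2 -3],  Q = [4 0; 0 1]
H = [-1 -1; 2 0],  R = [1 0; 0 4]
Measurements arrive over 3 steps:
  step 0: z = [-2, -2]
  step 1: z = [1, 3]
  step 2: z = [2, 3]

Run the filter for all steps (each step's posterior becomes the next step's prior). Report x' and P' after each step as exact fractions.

step 0: x̄ = F·x = [0, -6]
step 0: P̄ = F·P·Fᵀ + Q = [6 4; 4 36]
step 0: y = z − H·x̄ = [-8, -2]
step 0: S = H·P̄·Hᵀ + R = [51 -20; -20 28]
step 0: K = P̄·Hᵀ·S⁻¹ = [-10/257 103/257; -240/257 -98/257]
step 0: x' = x̄ + K·y = [-126/257, 574/257]
step 0: P' = (I − K·H)·P̄ = [206/257 -196/257; -196/257 436/257]
step 1: x̄ = F·x = [126/257, -1470/257]
step 1: P̄ = F·P·Fᵀ + Q = [1234/257 -176/257; -176/257 2653/257]
step 1: y = z − H·x̄ = [-1087/257, 519/257]
step 1: S = H·P̄·Hᵀ + R = [3792/257 -2116/257; -2116/257 5964/257]
step 1: K = P̄·Hᵀ·S⁻¹ = [-529/8822 3463/8822; -15095/17644 -6397/17644]
step 1: x' = x̄ + K·y = [6778/4411, -24997/8822]
step 1: P' = (I − K·H)·P̄ = [3463/4411 -6397/8822; -6397/8822 27889/17644]
step 2: x̄ = F·x = [-6778/4411, 47879/8822]
step 2: P̄ = F·P·Fᵀ + Q = [21107/4411 -5339/8822; -5339/8822 170525/17644]
step 2: y = z − H·x̄ = [51967/8822, 26789/4411]
step 2: S = H·P̄·Hᵀ + R = [251241/17644 -36875/4411; -36875/4411 102072/4411]
step 2: K = P̄·Hᵀ·S⁻¹ = [-73750/1145183 446971/1145183; -969361/1145183 -410096/1145183]
step 2: x' = x̄ + K·y = [520420/1145183, -1985569/1145183]
step 2: P' = (I − K·H)·P̄ = [893942/1145183 -820192/1145183; -820192/1145183 1789553/1145183]

step 0: x' = [-126/257, 574/257], P' = [206/257 -196/257; -196/257 436/257]
step 1: x' = [6778/4411, -24997/8822], P' = [3463/4411 -6397/8822; -6397/8822 27889/17644]
step 2: x' = [520420/1145183, -1985569/1145183], P' = [893942/1145183 -820192/1145183; -820192/1145183 1789553/1145183]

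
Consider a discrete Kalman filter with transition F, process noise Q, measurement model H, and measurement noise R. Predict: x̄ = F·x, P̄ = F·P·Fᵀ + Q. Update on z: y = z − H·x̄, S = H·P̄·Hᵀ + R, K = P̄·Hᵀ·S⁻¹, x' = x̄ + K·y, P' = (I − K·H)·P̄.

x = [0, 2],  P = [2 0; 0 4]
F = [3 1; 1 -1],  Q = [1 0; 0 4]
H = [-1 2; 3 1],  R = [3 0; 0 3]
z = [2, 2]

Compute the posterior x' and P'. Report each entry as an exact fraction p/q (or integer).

x' = [52/155, 322/341]
P' = [327/1085 -12/217; -12/217 1374/2387]

x̄ = F·x = [2, -2]
P̄ = F·P·Fᵀ + Q = [23 2; 2 10]
y = z − H·x̄ = [8, -2]
S = H·P̄·Hᵀ + R = [58 -39; -39 232]
K = P̄·Hᵀ·S⁻¹ = [-149/1085 307/1085; 960/2387 326/2387]
x' = x̄ + K·y = [52/155, 322/341]
P' = (I − K·H)·P̄ = [327/1085 -12/217; -12/217 1374/2387]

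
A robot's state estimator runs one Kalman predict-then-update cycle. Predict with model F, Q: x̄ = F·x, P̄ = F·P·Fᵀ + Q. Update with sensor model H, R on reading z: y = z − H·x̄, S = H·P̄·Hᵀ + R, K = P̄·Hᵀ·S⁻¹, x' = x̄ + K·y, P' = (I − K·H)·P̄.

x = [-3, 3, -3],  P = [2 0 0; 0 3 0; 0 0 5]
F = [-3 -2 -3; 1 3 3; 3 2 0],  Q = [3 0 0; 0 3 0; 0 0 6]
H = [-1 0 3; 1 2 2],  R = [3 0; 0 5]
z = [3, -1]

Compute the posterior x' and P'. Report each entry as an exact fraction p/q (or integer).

x' = [32412/4615, -30244/4615, 14493/4615]
P' = [133154/4615 -111283/4615 43406/4615; -111283/4615 99651/4615 -37672/4615; 43406/4615 -37672/4615 15644/4615]

x̄ = F·x = [12, -3, -3]
P̄ = F·P·Fᵀ + Q = [78 -69 -30; -69 77 24; -30 24 36]
y = z − H·x̄ = [24, -1]
S = H·P̄·Hᵀ + R = [585 390; 390 331]
K = P̄·Hᵀ·S⁻¹ = [-2936/13845 -8/71; -1733/13845 39/71; 3526/13845 -2/71]
x' = x̄ + K·y = [32412/4615, -30244/4615, 14493/4615]
P' = (I − K·H)·P̄ = [133154/4615 -111283/4615 43406/4615; -111283/4615 99651/4615 -37672/4615; 43406/4615 -37672/4615 15644/4615]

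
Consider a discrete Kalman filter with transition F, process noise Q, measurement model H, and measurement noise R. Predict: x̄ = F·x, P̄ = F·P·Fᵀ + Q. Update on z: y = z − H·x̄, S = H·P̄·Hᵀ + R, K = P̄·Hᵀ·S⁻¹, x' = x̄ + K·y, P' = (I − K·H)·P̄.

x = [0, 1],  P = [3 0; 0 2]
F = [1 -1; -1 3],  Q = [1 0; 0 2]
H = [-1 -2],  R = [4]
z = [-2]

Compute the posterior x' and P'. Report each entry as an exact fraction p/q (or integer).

x' = [-5/11, 29/22]
P' = [42/11 -25/11; -25/11 149/66]

x̄ = F·x = [-1, 3]
P̄ = F·P·Fᵀ + Q = [6 -9; -9 23]
y = z − H·x̄ = [3]
S = H·P̄·Hᵀ + R = [66]
K = P̄·Hᵀ·S⁻¹ = [2/11; -37/66]
x' = x̄ + K·y = [-5/11, 29/22]
P' = (I − K·H)·P̄ = [42/11 -25/11; -25/11 149/66]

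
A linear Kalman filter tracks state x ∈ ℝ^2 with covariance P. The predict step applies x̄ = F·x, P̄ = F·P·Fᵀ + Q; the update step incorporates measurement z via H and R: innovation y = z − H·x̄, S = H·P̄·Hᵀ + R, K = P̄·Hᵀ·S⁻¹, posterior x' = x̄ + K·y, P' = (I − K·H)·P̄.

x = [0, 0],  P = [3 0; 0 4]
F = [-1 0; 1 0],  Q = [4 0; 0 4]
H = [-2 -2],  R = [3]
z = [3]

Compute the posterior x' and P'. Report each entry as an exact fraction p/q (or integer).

x' = [-24/35, -24/35]
P' = [181/35 -169/35; -169/35 181/35]

x̄ = F·x = [0, 0]
P̄ = F·P·Fᵀ + Q = [7 -3; -3 7]
y = z − H·x̄ = [3]
S = H·P̄·Hᵀ + R = [35]
K = P̄·Hᵀ·S⁻¹ = [-8/35; -8/35]
x' = x̄ + K·y = [-24/35, -24/35]
P' = (I − K·H)·P̄ = [181/35 -169/35; -169/35 181/35]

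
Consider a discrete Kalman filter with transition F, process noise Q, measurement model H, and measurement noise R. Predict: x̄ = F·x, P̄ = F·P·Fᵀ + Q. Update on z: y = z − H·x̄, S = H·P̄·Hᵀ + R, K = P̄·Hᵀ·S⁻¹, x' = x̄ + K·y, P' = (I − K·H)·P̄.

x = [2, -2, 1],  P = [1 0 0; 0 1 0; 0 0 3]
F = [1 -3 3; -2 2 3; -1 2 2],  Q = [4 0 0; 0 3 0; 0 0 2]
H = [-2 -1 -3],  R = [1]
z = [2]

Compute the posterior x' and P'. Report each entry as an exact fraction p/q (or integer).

x' = [3524/363, -2333/363, -3625/726]
P' = [5905/363 -3019/363 -2908/363; -3019/363 2842/363 1090/363; -2908/363 1090/363 3185/726]

x̄ = F·x = [11, -5, -4]
P̄ = F·P·Fᵀ + Q = [41 19 11; 19 38 24; 11 24 19]
y = z − H·x̄ = [7]
S = H·P̄·Hᵀ + R = [726]
K = P̄·Hᵀ·S⁻¹ = [-67/363; -74/363; -103/726]
x' = x̄ + K·y = [3524/363, -2333/363, -3625/726]
P' = (I − K·H)·P̄ = [5905/363 -3019/363 -2908/363; -3019/363 2842/363 1090/363; -2908/363 1090/363 3185/726]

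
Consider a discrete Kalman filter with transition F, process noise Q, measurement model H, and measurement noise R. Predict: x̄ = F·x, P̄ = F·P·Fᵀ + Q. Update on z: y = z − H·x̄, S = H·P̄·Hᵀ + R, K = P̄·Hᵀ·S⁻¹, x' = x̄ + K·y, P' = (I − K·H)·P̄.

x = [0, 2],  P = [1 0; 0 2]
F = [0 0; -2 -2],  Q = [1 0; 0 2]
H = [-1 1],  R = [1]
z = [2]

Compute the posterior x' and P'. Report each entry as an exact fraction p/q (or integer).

x̄ = F·x = [0, -4]
P̄ = F·P·Fᵀ + Q = [1 0; 0 14]
y = z − H·x̄ = [6]
S = H·P̄·Hᵀ + R = [16]
K = P̄·Hᵀ·S⁻¹ = [-1/16; 7/8]
x' = x̄ + K·y = [-3/8, 5/4]
P' = (I − K·H)·P̄ = [15/16 7/8; 7/8 7/4]

x' = [-3/8, 5/4]
P' = [15/16 7/8; 7/8 7/4]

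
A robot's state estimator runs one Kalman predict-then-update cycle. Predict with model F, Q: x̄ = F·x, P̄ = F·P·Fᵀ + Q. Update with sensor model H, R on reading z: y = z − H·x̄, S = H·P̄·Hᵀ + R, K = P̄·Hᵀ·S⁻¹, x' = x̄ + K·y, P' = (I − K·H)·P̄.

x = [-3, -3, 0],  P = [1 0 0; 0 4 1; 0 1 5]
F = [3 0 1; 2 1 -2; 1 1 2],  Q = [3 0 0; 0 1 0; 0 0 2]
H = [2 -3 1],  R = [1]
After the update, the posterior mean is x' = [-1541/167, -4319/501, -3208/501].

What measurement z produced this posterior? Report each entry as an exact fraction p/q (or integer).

z = [1]

x̄ = F·x = [-9, -9, -6]
P̄ = F·P·Fᵀ + Q = [17 -3 14; -3 25 -14; 14 -14 31]
S = H·P̄·Hᵀ + R = [501]
K = P̄·Hᵀ·S⁻¹ = [19/167; -95/501; 101/501]
x' − x̄ = [-38/167, 190/501, -202/501] = K·y
y = (KᵀK)⁻¹·Kᵀ·(x' − x̄) = [-2]
z = y + H·x̄ = [-2] + [3] = [1]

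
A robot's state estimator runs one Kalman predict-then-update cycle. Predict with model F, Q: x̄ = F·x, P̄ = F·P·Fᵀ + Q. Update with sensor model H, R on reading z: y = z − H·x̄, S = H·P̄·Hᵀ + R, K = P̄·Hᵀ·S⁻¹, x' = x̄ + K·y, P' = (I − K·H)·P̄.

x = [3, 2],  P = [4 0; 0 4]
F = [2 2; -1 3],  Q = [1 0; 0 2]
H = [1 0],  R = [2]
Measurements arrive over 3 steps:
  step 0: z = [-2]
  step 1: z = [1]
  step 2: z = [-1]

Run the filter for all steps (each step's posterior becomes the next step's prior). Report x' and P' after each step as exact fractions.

step 0: x̄ = F·x = [10, 3]
step 0: P̄ = F·P·Fᵀ + Q = [33 16; 16 42]
step 0: y = z − H·x̄ = [-12]
step 0: S = H·P̄·Hᵀ + R = [35]
step 0: K = P̄·Hᵀ·S⁻¹ = [33/35; 16/35]
step 0: x' = x̄ + K·y = [-46/35, -87/35]
step 0: P' = (I − K·H)·P̄ = [66/35 32/35; 32/35 1214/35]
step 1: x̄ = F·x = [-38/5, -43/7]
step 1: P̄ = F·P·Fᵀ + Q = [773/5 208; 208 2174/7]
step 1: y = z − H·x̄ = [43/5]
step 1: S = H·P̄·Hᵀ + R = [783/5]
step 1: K = P̄·Hᵀ·S⁻¹ = [773/783; 1040/783]
step 1: x' = x̄ + K·y = [697/783, 28939/5481]
step 1: P' = (I − K·H)·P̄ = [1546/783 2080/783; 2080/783 188002/5481]
step 2: x̄ = F·x = [67636/5481, 81938/5481]
step 2: P̄ = F·P·Fᵀ + Q = [917257/5481 1164608/5481; 1164608/5481 1626442/5481]
step 2: y = z − H·x̄ = [-73117/5481]
step 2: S = H·P̄·Hᵀ + R = [928219/5481]
step 2: K = P̄·Hᵀ·S⁻¹ = [917257/928219; 1164608/928219]
step 2: x' = x̄ + K·y = [-781985/928219, -1659594/928219]
step 2: P' = (I − K·H)·P̄ = [1834514/928219 2329216/928219; 2329216/928219 27984414/928219]

step 0: x' = [-46/35, -87/35], P' = [66/35 32/35; 32/35 1214/35]
step 1: x' = [697/783, 28939/5481], P' = [1546/783 2080/783; 2080/783 188002/5481]
step 2: x' = [-781985/928219, -1659594/928219], P' = [1834514/928219 2329216/928219; 2329216/928219 27984414/928219]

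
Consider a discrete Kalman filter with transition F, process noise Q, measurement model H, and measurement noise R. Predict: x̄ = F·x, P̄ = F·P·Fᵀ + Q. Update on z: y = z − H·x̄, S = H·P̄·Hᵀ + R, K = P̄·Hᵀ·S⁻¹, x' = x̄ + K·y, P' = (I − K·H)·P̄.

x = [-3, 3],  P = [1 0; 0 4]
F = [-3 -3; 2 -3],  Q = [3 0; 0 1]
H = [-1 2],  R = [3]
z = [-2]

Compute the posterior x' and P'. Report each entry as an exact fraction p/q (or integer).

x̄ = F·x = [0, -15]
P̄ = F·P·Fᵀ + Q = [48 30; 30 41]
y = z − H·x̄ = [28]
S = H·P̄·Hᵀ + R = [95]
K = P̄·Hᵀ·S⁻¹ = [12/95; 52/95]
x' = x̄ + K·y = [336/95, 31/95]
P' = (I − K·H)·P̄ = [4416/95 2226/95; 2226/95 1191/95]

x' = [336/95, 31/95]
P' = [4416/95 2226/95; 2226/95 1191/95]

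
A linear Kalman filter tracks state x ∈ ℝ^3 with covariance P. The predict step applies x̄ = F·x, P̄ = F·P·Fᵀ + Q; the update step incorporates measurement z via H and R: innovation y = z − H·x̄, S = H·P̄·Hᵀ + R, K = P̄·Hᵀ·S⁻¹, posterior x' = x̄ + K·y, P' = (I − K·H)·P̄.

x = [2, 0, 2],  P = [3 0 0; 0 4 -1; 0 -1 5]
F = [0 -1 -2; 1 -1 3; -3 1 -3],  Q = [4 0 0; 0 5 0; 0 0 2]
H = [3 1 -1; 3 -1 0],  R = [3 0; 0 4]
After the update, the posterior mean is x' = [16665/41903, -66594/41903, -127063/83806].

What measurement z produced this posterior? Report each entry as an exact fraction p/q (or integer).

x̄ = F·x = [-4, 8, -12]
P̄ = F·P·Fᵀ + Q = [24 -25 25; -25 63 -64; 25 -64 84]
S = H·P̄·Hᵀ + R = [194 14; 14 433]
K = P̄·Hᵀ·S⁻¹ = [4084/41903 9255/41903; 12224/41903 -13750/41903; -33555/83806 13994/41903]
x' − x̄ = [184277/41903, -401818/41903, 878609/83806] = K·y
y = (KᵀK)⁻¹·Kᵀ·(x' − x̄) = [-7, 23]
z = y + H·x̄ = [-7, 23] + [8, -20] = [1, 3]

z = [1, 3]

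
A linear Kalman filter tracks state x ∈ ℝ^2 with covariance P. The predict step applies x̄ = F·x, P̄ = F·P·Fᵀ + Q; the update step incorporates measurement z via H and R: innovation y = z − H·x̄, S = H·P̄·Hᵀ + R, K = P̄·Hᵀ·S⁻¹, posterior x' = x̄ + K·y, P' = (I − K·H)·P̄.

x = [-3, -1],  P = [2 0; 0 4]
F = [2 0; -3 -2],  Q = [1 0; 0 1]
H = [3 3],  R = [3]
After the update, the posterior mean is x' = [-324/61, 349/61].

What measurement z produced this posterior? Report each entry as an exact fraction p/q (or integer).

x̄ = F·x = [-6, 11]
P̄ = F·P·Fᵀ + Q = [9 -12; -12 35]
S = H·P̄·Hᵀ + R = [183]
K = P̄·Hᵀ·S⁻¹ = [-3/61; 23/61]
x' − x̄ = [42/61, -322/61] = K·y
y = (KᵀK)⁻¹·Kᵀ·(x' − x̄) = [-14]
z = y + H·x̄ = [-14] + [15] = [1]

z = [1]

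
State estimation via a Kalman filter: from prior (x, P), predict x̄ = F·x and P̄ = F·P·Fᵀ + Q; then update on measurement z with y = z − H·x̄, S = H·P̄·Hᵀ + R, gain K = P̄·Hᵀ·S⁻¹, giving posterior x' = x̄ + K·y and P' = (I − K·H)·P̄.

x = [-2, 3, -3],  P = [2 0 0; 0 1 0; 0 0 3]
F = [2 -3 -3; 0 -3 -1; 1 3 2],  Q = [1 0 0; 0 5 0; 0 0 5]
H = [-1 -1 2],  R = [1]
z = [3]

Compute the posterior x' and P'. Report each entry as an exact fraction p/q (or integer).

x' = [-157/121, -531/121, -161/121]
P' = [4454/363 -551/363 1897/363; -551/363 1946/363 665/363; 1897/363 665/363 1328/363]

x̄ = F·x = [-4, -6, 1]
P̄ = F·P·Fᵀ + Q = [45 18 -23; 18 17 -15; -23 -15 28]
y = z − H·x̄ = [-9]
S = H·P̄·Hᵀ + R = [363]
K = P̄·Hᵀ·S⁻¹ = [-109/363; -65/363; 94/363]
x' = x̄ + K·y = [-157/121, -531/121, -161/121]
P' = (I − K·H)·P̄ = [4454/363 -551/363 1897/363; -551/363 1946/363 665/363; 1897/363 665/363 1328/363]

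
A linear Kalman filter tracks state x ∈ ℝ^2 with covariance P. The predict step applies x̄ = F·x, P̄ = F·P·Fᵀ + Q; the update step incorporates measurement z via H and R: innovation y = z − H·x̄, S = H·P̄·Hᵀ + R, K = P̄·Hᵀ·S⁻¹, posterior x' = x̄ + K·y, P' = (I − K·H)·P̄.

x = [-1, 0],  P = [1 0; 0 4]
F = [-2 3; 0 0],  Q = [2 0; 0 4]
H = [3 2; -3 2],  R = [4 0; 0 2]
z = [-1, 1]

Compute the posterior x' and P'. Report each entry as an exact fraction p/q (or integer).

x̄ = F·x = [2, 0]
P̄ = F·P·Fᵀ + Q = [42 0; 0 4]
y = z − H·x̄ = [-7, 7]
S = H·P̄·Hᵀ + R = [398 -362; -362 396]
K = P̄·Hᵀ·S⁻¹ = [1071/6641 -1134/6641; 1516/6641 1520/6641]
x' = x̄ + K·y = [-2153/6641, 28/6641]
P' = (I − K·H)·P̄ = [1092/6641 504/6641; 504/6641 2276/6641]

x' = [-2153/6641, 28/6641]
P' = [1092/6641 504/6641; 504/6641 2276/6641]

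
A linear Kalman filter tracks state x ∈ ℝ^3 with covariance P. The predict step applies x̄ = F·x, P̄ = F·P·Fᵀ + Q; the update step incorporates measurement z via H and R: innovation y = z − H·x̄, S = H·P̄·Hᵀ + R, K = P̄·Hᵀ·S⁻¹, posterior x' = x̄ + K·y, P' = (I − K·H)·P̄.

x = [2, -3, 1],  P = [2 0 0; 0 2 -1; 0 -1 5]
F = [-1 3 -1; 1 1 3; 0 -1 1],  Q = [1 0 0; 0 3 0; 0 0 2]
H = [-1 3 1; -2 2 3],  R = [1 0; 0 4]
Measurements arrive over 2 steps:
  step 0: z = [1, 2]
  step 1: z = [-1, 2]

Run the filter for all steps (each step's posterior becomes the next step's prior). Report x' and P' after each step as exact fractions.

step 0: x̄ = F·x = [-12, 2, 4]
step 0: P̄ = F·P·Fᵀ + Q = [32 -19 -15; -19 46 15; -15 15 11]
step 0: y = z − H·x̄ = [-21, -38]
step 0: S = H·P̄·Hᵀ + R = [692 765; 765 927]
step 0: K = P̄·Hᵀ·S⁻¹ = [1783/6251 -7388/18753; 2841/6251 -10480/56259; -592/6251 3347/18753]
step 0: x' = x̄ + K·y = [-56621/18753, -26191/56259, -14878/18753]
step 0: P' = (I − K·H)·P̄ = [23452/6251 16565/18753 8670/6251; 16565/18753 24046/56259 1042/18753; 8670/6251 1042/18753 7036/6251]
step 1: x̄ = F·x = [964/399, -329956/56259, -18443/56259]
step 1: P̄ = F·P·Fᵀ + Q = [913/133 -3664/399 -1073/399; -3664/399 1560133/56259 188009/56259; -1073/399 188009/56259 193636/56259]
step 1: y = z − H·x̄ = [1087976/56259, 1099607/56259]
step 1: S = H·P̄·Hᵀ + R = [19207675/56259 17671660/56259; 17671660/56259 17957704/56259]
step 1: K = P̄·Hᵀ·S⁻¹ = [10866229/145035350 -23153753/116028280; 59261763/145035350 -16173271/116028280; -13186568/72517675 3612549/14503535]
step 1: x' = x̄ + K·y = [-20551721/580141400, -398884487/580141400, 74260258/72517675]
step 1: P' = (I − K·H)·P̄ = [945532461/580141400 219857467/580141400 41178122/72517675; 219857467/580141400 179209149/580141400 -10090366/72517675; 41178122/72517675 -10090366/72517675 58262652/72517675]

step 0: x' = [-56621/18753, -26191/56259, -14878/18753], P' = [23452/6251 16565/18753 8670/6251; 16565/18753 24046/56259 1042/18753; 8670/6251 1042/18753 7036/6251]
step 1: x' = [-20551721/580141400, -398884487/580141400, 74260258/72517675], P' = [945532461/580141400 219857467/580141400 41178122/72517675; 219857467/580141400 179209149/580141400 -10090366/72517675; 41178122/72517675 -10090366/72517675 58262652/72517675]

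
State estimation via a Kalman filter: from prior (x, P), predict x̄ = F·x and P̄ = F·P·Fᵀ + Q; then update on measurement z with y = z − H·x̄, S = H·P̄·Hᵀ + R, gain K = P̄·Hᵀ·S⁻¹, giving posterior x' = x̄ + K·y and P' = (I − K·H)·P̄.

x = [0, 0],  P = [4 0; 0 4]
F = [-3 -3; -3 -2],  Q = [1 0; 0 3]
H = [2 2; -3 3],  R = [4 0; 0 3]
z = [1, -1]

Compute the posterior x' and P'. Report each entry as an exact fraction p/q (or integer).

x̄ = F·x = [0, 0]
P̄ = F·P·Fᵀ + Q = [73 60; 60 55]
y = z − H·x̄ = [1, -1]
S = H·P̄·Hᵀ + R = [996 -108; -108 75]
K = P̄·Hᵀ·S⁻¹ = [2623/10506 -281/1751; 2605/10506 275/1751]
x' = x̄ + K·y = [4309/10506, 955/10506]
P' = (I − K·H)·P̄ = [1733/5253 890/5253; 890/5253 1715/5253]

x' = [4309/10506, 955/10506]
P' = [1733/5253 890/5253; 890/5253 1715/5253]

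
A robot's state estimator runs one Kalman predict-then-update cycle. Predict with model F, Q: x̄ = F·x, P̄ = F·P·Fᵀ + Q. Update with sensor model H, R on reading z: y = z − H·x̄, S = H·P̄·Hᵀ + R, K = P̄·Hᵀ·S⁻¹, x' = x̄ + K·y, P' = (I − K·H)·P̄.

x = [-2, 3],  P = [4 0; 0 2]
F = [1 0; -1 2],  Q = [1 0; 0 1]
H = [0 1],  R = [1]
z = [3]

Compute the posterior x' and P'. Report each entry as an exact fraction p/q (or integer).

x̄ = F·x = [-2, 8]
P̄ = F·P·Fᵀ + Q = [5 -4; -4 13]
y = z − H·x̄ = [-5]
S = H·P̄·Hᵀ + R = [14]
K = P̄·Hᵀ·S⁻¹ = [-2/7; 13/14]
x' = x̄ + K·y = [-4/7, 47/14]
P' = (I − K·H)·P̄ = [27/7 -2/7; -2/7 13/14]

x' = [-4/7, 47/14]
P' = [27/7 -2/7; -2/7 13/14]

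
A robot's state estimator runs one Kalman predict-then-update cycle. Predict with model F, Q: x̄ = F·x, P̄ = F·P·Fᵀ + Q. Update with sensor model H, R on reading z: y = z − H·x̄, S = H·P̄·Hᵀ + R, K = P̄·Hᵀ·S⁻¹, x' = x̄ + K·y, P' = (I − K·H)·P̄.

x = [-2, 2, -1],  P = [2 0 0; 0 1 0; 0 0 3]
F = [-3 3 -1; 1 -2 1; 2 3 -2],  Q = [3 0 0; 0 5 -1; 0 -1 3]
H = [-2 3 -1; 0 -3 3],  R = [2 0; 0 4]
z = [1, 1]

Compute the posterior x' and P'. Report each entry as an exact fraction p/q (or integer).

x' = [5593/30049, 20663/30049, 28826/30049]
P' = [63159/30049 49062/30049 42102/30049; 49062/30049 105955/60098 104859/60098; 42102/30049 104859/60098 129995/60098]

x̄ = F·x = [13, -7, 4]
P̄ = F·P·Fᵀ + Q = [33 -15 3; -15 14 -9; 3 -9 32]
y = z − H·x̄ = [52, -32]
S = H·P̄·Hᵀ + R = [538 -438; -438 580]
K = P̄·Hᵀ·S⁻¹ = [-10617/30049 -5220/30049; 8379/60098 -411/30049; 8087/60098 9426/30049]
x' = x̄ + K·y = [5593/30049, 20663/30049, 28826/30049]
P' = (I − K·H)·P̄ = [63159/30049 49062/30049 42102/30049; 49062/30049 105955/60098 104859/60098; 42102/30049 104859/60098 129995/60098]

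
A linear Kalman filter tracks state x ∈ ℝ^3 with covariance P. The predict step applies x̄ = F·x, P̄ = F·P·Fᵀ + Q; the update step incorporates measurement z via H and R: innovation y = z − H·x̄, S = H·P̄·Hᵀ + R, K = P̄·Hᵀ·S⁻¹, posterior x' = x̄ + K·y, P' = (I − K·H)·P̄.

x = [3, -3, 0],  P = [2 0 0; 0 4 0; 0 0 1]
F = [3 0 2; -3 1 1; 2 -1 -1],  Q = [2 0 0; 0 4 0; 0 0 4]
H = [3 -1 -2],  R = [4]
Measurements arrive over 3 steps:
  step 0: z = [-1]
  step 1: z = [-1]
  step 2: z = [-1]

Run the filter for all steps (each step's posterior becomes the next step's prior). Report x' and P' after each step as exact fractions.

step 0: x' = [511/223, -1774/223, 1721/223], P' = [728/223 -780/223 1346/223; -780/223 4340/223 -3258/223; 1346/223 -3258/223 3622/223]
step 1: x' = [36897/82609, 3226/82609, 87745/82609], P' = [263066/82609 -45622/82609 362178/82609; -45622/82609 571630/82609 -336182/82609; 362178/82609 -336182/82609 701863/82609]
step 2: x' = [-1256399/2916005, 84260506/90396155, -57345181/90396155], P' = [8362256/2916005 -678164/2916005 10996874/2916005; -678164/2916005 597493836/90396155 -312711086/90396155; 10996874/2916005 -312711086/90396155 661310646/90396155]

step 0: x̄ = F·x = [9, -12, 9]
step 0: P̄ = F·P·Fᵀ + Q = [24 -16 10; -16 27 -17; 10 -17 17]
step 0: y = z − H·x̄ = [-22]
step 0: S = H·P̄·Hᵀ + R = [223]
step 0: K = P̄·Hᵀ·S⁻¹ = [68/223; -41/223; 13/223]
step 0: x' = x̄ + K·y = [511/223, -1774/223, 1721/223]
step 0: P' = (I − K·H)·P̄ = [728/223 -780/223 1346/223; -780/223 4340/223 -3258/223; 1346/223 -3258/223 3622/223]
step 1: x̄ = F·x = [4975/223, -1586/223, 1075/223]
step 1: P̄ = F·P·Fᵀ + Q = [37638/223 -12202/223 7326/223; -12202/223 5494/223 -2984/223; 7326/223 -2984/223 2986/223]
step 1: y = z − H·x̄ = [-14584/223]
step 1: S = H·P̄·Hᵀ + R = [330436/223]
step 1: K = P̄·Hᵀ·S⁻¹ = [27616/82609; -9033/82609; 9495/165218]
step 1: x' = x̄ + K·y = [36897/82609, 3226/82609, 87745/82609]
step 1: P' = (I − K·H)·P̄ = [263066/82609 -45622/82609 362178/82609; -45622/82609 571630/82609 -336182/82609; 362178/82609 -336182/82609 701863/82609]
step 2: x̄ = F·x = [286181/82609, -19720/82609, -17177/82609]
step 2: P̄ = F·P·Fᵀ + Q = [9686400/82609 -2859632/82609 1346078/82609; -2859632/82609 1399823/82609 -596745/82609; 1346078/82609 -596745/82609 717605/82609]
step 2: y = z − H·x̄ = [-995226/82609]
step 2: S = H·P̄·Hᵀ + R = [90396155/82609]
step 2: K = P̄·Hᵀ·S⁻¹ = [942796/2916005; -8785229/90396155; 3199769/90396155]
step 2: x' = x̄ + K·y = [-1256399/2916005, 84260506/90396155, -57345181/90396155]
step 2: P' = (I − K·H)·P̄ = [8362256/2916005 -678164/2916005 10996874/2916005; -678164/2916005 597493836/90396155 -312711086/90396155; 10996874/2916005 -312711086/90396155 661310646/90396155]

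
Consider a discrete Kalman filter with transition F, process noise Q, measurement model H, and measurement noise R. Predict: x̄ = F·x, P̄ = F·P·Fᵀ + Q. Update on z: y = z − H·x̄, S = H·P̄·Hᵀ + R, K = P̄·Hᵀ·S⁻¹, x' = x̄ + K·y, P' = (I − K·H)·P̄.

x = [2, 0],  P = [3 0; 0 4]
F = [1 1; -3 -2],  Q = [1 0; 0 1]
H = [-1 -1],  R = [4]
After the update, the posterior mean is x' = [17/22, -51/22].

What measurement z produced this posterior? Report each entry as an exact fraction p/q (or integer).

x̄ = F·x = [2, -6]
P̄ = F·P·Fᵀ + Q = [8 -17; -17 44]
S = H·P̄·Hᵀ + R = [22]
K = P̄·Hᵀ·S⁻¹ = [9/22; -27/22]
x' − x̄ = [-27/22, 81/22] = K·y
y = (KᵀK)⁻¹·Kᵀ·(x' − x̄) = [-3]
z = y + H·x̄ = [-3] + [4] = [1]

z = [1]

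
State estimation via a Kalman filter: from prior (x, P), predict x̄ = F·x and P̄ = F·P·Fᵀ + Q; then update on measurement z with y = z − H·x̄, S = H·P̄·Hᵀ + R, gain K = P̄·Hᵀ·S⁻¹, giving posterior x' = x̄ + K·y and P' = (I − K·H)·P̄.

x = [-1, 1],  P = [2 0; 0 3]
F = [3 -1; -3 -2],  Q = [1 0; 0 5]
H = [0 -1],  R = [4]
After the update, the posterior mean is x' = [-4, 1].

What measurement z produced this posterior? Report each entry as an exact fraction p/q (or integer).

z = [-1]

x̄ = F·x = [-4, 1]
P̄ = F·P·Fᵀ + Q = [22 -12; -12 35]
S = H·P̄·Hᵀ + R = [39]
K = P̄·Hᵀ·S⁻¹ = [4/13; -35/39]
x' − x̄ = [0, 0] = K·y
y = (KᵀK)⁻¹·Kᵀ·(x' − x̄) = [0]
z = y + H·x̄ = [0] + [-1] = [-1]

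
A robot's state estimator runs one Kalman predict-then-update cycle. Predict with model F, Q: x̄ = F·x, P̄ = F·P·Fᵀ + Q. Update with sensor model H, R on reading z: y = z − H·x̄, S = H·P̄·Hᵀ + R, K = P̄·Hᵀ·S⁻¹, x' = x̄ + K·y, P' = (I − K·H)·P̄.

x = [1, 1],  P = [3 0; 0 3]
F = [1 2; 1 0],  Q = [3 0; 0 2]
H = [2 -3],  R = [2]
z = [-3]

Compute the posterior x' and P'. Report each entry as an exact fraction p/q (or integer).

x' = [87/83, 137/83]
P' = [765/83 492/83; 492/83 334/83]

x̄ = F·x = [3, 1]
P̄ = F·P·Fᵀ + Q = [18 3; 3 5]
y = z − H·x̄ = [-6]
S = H·P̄·Hᵀ + R = [83]
K = P̄·Hᵀ·S⁻¹ = [27/83; -9/83]
x' = x̄ + K·y = [87/83, 137/83]
P' = (I − K·H)·P̄ = [765/83 492/83; 492/83 334/83]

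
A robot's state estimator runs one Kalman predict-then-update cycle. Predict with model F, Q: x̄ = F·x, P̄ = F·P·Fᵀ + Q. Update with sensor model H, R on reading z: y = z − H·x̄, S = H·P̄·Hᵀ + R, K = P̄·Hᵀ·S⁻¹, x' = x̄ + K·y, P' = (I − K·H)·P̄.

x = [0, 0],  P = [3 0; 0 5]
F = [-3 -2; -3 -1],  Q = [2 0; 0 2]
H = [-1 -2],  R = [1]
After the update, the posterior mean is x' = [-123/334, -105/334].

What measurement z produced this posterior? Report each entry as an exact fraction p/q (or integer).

z = [1]

x̄ = F·x = [0, 0]
P̄ = F·P·Fᵀ + Q = [49 37; 37 34]
S = H·P̄·Hᵀ + R = [334]
K = P̄·Hᵀ·S⁻¹ = [-123/334; -105/334]
x' − x̄ = [-123/334, -105/334] = K·y
y = (KᵀK)⁻¹·Kᵀ·(x' − x̄) = [1]
z = y + H·x̄ = [1] + [0] = [1]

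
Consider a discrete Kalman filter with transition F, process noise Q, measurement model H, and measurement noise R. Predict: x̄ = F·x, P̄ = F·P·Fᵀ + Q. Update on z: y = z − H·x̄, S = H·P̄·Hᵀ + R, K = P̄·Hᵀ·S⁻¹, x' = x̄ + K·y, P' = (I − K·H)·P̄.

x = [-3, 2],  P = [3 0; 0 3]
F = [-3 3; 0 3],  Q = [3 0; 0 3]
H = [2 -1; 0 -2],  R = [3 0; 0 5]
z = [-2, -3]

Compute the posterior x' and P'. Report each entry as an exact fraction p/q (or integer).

x' = [61/5607, 8518/5607]
P' = [1948/1869 1135/1869; 1135/1869 2230/1869]

x̄ = F·x = [15, 6]
P̄ = F·P·Fᵀ + Q = [57 27; 27 30]
y = z − H·x̄ = [-26, 9]
S = H·P̄·Hᵀ + R = [153 -48; -48 125]
K = P̄·Hᵀ·S⁻¹ = [2761/5607 -454/1869; 40/5607 -892/1869]
x' = x̄ + K·y = [61/5607, 8518/5607]
P' = (I − K·H)·P̄ = [1948/1869 1135/1869; 1135/1869 2230/1869]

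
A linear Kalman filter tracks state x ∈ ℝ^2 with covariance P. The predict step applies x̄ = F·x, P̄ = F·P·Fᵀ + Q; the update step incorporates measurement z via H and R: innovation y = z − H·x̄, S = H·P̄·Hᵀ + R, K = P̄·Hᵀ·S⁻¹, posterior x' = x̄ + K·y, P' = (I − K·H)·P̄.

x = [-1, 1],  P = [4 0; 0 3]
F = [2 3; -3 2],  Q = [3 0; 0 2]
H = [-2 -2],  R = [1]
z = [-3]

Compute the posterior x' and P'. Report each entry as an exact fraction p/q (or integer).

x̄ = F·x = [1, 5]
P̄ = F·P·Fᵀ + Q = [46 -6; -6 50]
y = z − H·x̄ = [9]
S = H·P̄·Hᵀ + R = [337]
K = P̄·Hᵀ·S⁻¹ = [-80/337; -88/337]
x' = x̄ + K·y = [-383/337, 893/337]
P' = (I − K·H)·P̄ = [9102/337 -9062/337; -9062/337 9106/337]

x' = [-383/337, 893/337]
P' = [9102/337 -9062/337; -9062/337 9106/337]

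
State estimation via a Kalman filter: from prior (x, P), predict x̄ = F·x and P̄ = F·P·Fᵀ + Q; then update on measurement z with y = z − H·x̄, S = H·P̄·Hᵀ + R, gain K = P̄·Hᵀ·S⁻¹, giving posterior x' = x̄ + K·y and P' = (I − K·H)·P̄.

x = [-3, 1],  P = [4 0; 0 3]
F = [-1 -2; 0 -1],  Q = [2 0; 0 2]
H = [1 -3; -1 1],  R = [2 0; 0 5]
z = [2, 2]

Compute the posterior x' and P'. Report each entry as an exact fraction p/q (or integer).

x' = [-793/383, -517/383]
P' = [2718/383 978/383; 978/383 428/383]

x̄ = F·x = [1, -1]
P̄ = F·P·Fᵀ + Q = [18 6; 6 5]
y = z − H·x̄ = [-2, 4]
S = H·P̄·Hᵀ + R = [29 -9; -9 16]
K = P̄·Hᵀ·S⁻¹ = [-108/383 -348/383; -153/383 -110/383]
x' = x̄ + K·y = [-793/383, -517/383]
P' = (I − K·H)·P̄ = [2718/383 978/383; 978/383 428/383]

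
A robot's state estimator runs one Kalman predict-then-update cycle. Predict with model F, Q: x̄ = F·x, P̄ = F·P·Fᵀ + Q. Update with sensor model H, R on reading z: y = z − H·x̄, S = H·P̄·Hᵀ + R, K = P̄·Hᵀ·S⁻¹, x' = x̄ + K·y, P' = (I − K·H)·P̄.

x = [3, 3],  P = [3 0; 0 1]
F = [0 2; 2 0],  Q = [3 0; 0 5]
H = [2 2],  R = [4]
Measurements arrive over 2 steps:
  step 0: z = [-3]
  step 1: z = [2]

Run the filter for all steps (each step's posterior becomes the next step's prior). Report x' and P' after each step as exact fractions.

step 0: x̄ = F·x = [6, 6]
step 0: P̄ = F·P·Fᵀ + Q = [7 0; 0 17]
step 0: y = z − H·x̄ = [-27]
step 0: S = H·P̄·Hᵀ + R = [100]
step 0: K = P̄·Hᵀ·S⁻¹ = [7/50; 17/50]
step 0: x' = x̄ + K·y = [111/50, -159/50]
step 0: P' = (I − K·H)·P̄ = [126/25 -119/25; -119/25 136/25]
step 1: x̄ = F·x = [-159/25, 111/25]
step 1: P̄ = F·P·Fᵀ + Q = [619/25 -476/25; -476/25 629/25]
step 1: y = z − H·x̄ = [146/25]
step 1: S = H·P̄·Hᵀ + R = [1284/25]
step 1: K = P̄·Hᵀ·S⁻¹ = [143/642; 51/214]
step 1: x' = x̄ + K·y = [-1624/321, 624/107]
step 1: P' = (I − K·H)·P̄ = [7130/321 -2329/107; -2329/107 2380/107]

step 0: x' = [111/50, -159/50], P' = [126/25 -119/25; -119/25 136/25]
step 1: x' = [-1624/321, 624/107], P' = [7130/321 -2329/107; -2329/107 2380/107]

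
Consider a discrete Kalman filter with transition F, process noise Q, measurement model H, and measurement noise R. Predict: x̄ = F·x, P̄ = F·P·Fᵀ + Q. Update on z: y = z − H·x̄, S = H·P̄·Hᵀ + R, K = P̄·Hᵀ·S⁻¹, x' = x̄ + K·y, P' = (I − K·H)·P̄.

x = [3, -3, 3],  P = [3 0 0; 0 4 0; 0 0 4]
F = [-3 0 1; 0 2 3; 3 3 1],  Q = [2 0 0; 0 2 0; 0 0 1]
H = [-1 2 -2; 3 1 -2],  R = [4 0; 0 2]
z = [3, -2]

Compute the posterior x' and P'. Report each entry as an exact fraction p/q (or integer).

x̄ = F·x = [-6, 3, 3]
P̄ = F·P·Fᵀ + Q = [33 12 -23; 12 54 36; -23 36 68]
y = z − H·x̄ = [-3, 19]
S = H·P̄·Hᵀ + R = [97 217; 217 829]
K = P̄·Hᵀ·S⁻¹ = [-283/2777 600/2777; 2665/5554 -577/5554; 671/8331 -1874/8331]
x' = x̄ + K·y = [-4413/2777, -1148/2777, -12626/8331]
P' = (I − K·H)·P̄ = [7912/2777 29316/2777 25926/2777; 29316/2777 123171/2777 105848/2777; 25926/2777 105848/2777 277313/8331]

x' = [-4413/2777, -1148/2777, -12626/8331]
P' = [7912/2777 29316/2777 25926/2777; 29316/2777 123171/2777 105848/2777; 25926/2777 105848/2777 277313/8331]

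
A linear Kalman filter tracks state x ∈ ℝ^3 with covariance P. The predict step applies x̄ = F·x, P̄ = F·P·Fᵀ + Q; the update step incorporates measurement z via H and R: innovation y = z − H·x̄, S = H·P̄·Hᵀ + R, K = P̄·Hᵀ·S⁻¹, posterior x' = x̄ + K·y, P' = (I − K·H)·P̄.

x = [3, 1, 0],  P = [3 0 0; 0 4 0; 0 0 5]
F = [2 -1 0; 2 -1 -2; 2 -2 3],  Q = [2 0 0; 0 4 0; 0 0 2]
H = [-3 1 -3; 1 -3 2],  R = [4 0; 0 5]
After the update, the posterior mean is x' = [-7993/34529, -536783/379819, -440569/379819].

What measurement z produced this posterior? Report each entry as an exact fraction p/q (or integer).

x̄ = F·x = [5, 5, 4]
P̄ = F·P·Fᵀ + Q = [18 16 20; 16 40 -10; 20 -10 75]
S = H·P̄·Hᵀ + R = [1205 -754; -754 787]
K = P̄·Hᵀ·S⁻¹ = [-6326/34529 -5622/34529; -76182/379819 -132832/379819; -81365/379819 18570/379819]
x' − x̄ = [-180638/34529, -2435878/379819, -1959845/379819] = K·y
y = (KᵀK)⁻¹·Kᵀ·(x' − x̄) = [25, 4]
z = y + H·x̄ = [25, 4] + [-22, -2] = [3, 2]

z = [3, 2]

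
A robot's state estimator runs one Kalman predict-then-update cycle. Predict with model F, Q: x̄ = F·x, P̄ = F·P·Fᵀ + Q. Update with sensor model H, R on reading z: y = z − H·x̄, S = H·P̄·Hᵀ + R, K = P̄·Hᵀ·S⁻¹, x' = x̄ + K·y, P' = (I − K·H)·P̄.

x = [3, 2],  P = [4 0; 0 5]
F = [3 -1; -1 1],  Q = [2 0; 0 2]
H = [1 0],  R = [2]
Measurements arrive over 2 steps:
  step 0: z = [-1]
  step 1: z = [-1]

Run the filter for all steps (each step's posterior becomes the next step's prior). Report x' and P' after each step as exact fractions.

step 0: x' = [-29/45, 91/45], P' = [86/45 -34/45; -34/45 206/45]
step 1: x' = [-815/682, 466/341], P' = [637/341 -300/341; -300/341 1410/341]

step 0: x̄ = F·x = [7, -1]
step 0: P̄ = F·P·Fᵀ + Q = [43 -17; -17 11]
step 0: y = z − H·x̄ = [-8]
step 0: S = H·P̄·Hᵀ + R = [45]
step 0: K = P̄·Hᵀ·S⁻¹ = [43/45; -17/45]
step 0: x' = x̄ + K·y = [-29/45, 91/45]
step 0: P' = (I − K·H)·P̄ = [86/45 -34/45; -34/45 206/45]
step 1: x̄ = F·x = [-178/45, 8/3]
step 1: P̄ = F·P·Fᵀ + Q = [1274/45 -40/3; -40/3 10]
step 1: y = z − H·x̄ = [133/45]
step 1: S = H·P̄·Hᵀ + R = [1364/45]
step 1: K = P̄·Hᵀ·S⁻¹ = [637/682; -150/341]
step 1: x' = x̄ + K·y = [-815/682, 466/341]
step 1: P' = (I − K·H)·P̄ = [637/341 -300/341; -300/341 1410/341]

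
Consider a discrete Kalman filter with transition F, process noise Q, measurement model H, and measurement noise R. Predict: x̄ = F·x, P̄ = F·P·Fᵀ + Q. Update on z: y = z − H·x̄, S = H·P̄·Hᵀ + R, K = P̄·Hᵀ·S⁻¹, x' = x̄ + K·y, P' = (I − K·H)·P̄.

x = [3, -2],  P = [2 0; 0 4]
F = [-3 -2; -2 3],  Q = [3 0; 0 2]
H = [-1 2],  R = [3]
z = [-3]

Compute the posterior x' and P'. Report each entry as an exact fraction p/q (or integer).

x' = [-146/17, -100/17]
P' = [6343/272 385/34; 385/34 106/17]

x̄ = F·x = [-5, -12]
P̄ = F·P·Fᵀ + Q = [37 -12; -12 46]
y = z − H·x̄ = [16]
S = H·P̄·Hᵀ + R = [272]
K = P̄·Hᵀ·S⁻¹ = [-61/272; 13/34]
x' = x̄ + K·y = [-146/17, -100/17]
P' = (I − K·H)·P̄ = [6343/272 385/34; 385/34 106/17]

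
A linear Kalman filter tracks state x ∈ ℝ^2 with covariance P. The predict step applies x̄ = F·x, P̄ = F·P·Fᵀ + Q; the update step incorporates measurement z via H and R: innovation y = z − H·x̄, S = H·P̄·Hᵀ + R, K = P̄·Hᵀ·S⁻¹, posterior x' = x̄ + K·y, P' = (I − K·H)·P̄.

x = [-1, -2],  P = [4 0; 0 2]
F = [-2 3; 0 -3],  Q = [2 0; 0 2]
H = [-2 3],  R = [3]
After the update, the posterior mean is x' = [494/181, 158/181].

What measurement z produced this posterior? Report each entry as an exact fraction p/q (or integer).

z = [-3]

x̄ = F·x = [-4, 6]
P̄ = F·P·Fᵀ + Q = [36 -18; -18 20]
S = H·P̄·Hᵀ + R = [543]
K = P̄·Hᵀ·S⁻¹ = [-42/181; 32/181]
x' − x̄ = [1218/181, -928/181] = K·y
y = (KᵀK)⁻¹·Kᵀ·(x' − x̄) = [-29]
z = y + H·x̄ = [-29] + [26] = [-3]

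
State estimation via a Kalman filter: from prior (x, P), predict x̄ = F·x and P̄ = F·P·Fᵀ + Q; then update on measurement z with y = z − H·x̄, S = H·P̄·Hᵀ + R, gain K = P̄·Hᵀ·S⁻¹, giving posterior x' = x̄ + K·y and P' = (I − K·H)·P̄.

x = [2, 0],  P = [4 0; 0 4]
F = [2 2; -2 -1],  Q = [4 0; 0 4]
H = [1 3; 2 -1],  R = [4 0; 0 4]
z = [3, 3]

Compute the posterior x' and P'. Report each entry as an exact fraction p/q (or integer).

x̄ = F·x = [4, -4]
P̄ = F·P·Fᵀ + Q = [36 -24; -24 24]
y = z − H·x̄ = [11, -9]
S = H·P̄·Hᵀ + R = [112 -120; -120 268]
K = P̄·Hᵀ·S⁻¹ = [117/976 201/488; 33/122 -9/61]
x' = x̄ + K·y = [1573/976, 37/122]
P' = (I − K·H)·P̄ = [189/244 -6/61; -6/61 24/61]

x' = [1573/976, 37/122]
P' = [189/244 -6/61; -6/61 24/61]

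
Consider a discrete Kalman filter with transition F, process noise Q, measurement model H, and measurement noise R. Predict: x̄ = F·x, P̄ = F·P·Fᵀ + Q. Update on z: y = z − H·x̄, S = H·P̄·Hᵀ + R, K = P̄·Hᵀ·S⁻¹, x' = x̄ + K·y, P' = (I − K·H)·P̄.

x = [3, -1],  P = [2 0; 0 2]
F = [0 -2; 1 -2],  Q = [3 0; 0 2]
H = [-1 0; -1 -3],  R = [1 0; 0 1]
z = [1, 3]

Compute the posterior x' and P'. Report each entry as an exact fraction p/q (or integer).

x' = [-141/113, -417/791]
P' = [89/113 -28/113; -28/113 148/791]

x̄ = F·x = [2, 5]
P̄ = F·P·Fᵀ + Q = [11 8; 8 12]
y = z − H·x̄ = [3, 20]
S = H·P̄·Hᵀ + R = [12 35; 35 168]
K = P̄·Hᵀ·S⁻¹ = [-89/113 -5/113; 28/113 -248/791]
x' = x̄ + K·y = [-141/113, -417/791]
P' = (I − K·H)·P̄ = [89/113 -28/113; -28/113 148/791]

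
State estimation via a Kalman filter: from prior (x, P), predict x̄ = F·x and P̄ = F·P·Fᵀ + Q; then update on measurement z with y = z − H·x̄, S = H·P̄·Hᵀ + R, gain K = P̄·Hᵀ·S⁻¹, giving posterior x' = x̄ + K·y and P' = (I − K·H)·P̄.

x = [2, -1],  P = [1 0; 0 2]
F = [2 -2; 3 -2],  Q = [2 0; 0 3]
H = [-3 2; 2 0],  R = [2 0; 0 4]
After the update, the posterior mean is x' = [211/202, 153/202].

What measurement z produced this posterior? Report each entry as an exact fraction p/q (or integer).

x̄ = F·x = [6, 8]
P̄ = F·P·Fᵀ + Q = [14 14; 14 20]
S = H·P̄·Hᵀ + R = [40 -28; -28 60]
K = P̄·Hᵀ·S⁻¹ = [-7/202 91/202; 83/202 133/202]
x' − x̄ = [-1001/202, -1463/202] = K·y
y = (KᵀK)⁻¹·Kᵀ·(x' − x̄) = [0, -11]
z = y + H·x̄ = [0, -11] + [-2, 12] = [-2, 1]

z = [-2, 1]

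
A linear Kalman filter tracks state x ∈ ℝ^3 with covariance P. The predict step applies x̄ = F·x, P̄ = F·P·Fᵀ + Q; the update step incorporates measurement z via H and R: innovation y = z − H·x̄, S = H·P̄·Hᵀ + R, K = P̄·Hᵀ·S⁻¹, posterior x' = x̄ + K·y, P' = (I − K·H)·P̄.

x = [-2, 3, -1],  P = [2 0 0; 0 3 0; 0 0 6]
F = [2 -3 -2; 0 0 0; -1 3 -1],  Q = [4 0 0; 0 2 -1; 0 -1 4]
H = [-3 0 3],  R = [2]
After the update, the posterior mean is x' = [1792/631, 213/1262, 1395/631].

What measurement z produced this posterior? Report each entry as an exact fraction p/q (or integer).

x̄ = F·x = [-11, 0, 12]
P̄ = F·P·Fᵀ + Q = [63 0 -19; 0 2 -1; -19 -1 39]
S = H·P̄·Hᵀ + R = [1262]
K = P̄·Hᵀ·S⁻¹ = [-123/631; -3/1262; 87/631]
x' − x̄ = [8733/631, 213/1262, -6177/631] = K·y
y = (KᵀK)⁻¹·Kᵀ·(x' − x̄) = [-71]
z = y + H·x̄ = [-71] + [69] = [-2]

z = [-2]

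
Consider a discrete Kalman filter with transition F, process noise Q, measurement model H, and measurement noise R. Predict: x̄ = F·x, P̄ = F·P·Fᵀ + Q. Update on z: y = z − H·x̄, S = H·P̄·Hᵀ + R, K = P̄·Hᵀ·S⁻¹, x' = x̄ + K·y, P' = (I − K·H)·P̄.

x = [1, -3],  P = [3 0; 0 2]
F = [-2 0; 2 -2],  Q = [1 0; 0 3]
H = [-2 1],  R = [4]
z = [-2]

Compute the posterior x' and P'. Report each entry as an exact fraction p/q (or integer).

x̄ = F·x = [-2, 8]
P̄ = F·P·Fᵀ + Q = [13 -12; -12 23]
y = z − H·x̄ = [-14]
S = H·P̄·Hᵀ + R = [127]
K = P̄·Hᵀ·S⁻¹ = [-38/127; 47/127]
x' = x̄ + K·y = [278/127, 358/127]
P' = (I − K·H)·P̄ = [207/127 262/127; 262/127 712/127]

x' = [278/127, 358/127]
P' = [207/127 262/127; 262/127 712/127]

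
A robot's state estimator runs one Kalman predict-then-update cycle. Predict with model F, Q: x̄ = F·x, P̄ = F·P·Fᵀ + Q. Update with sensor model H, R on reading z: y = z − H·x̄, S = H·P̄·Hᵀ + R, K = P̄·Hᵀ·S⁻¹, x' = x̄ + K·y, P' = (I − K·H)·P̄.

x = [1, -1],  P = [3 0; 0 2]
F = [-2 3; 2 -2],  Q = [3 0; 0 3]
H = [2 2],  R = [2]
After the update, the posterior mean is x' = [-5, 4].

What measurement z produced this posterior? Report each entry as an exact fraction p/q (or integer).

z = [-2]

x̄ = F·x = [-5, 4]
P̄ = F·P·Fᵀ + Q = [33 -24; -24 23]
S = H·P̄·Hᵀ + R = [34]
K = P̄·Hᵀ·S⁻¹ = [9/17; -1/17]
x' − x̄ = [0, 0] = K·y
y = (KᵀK)⁻¹·Kᵀ·(x' − x̄) = [0]
z = y + H·x̄ = [0] + [-2] = [-2]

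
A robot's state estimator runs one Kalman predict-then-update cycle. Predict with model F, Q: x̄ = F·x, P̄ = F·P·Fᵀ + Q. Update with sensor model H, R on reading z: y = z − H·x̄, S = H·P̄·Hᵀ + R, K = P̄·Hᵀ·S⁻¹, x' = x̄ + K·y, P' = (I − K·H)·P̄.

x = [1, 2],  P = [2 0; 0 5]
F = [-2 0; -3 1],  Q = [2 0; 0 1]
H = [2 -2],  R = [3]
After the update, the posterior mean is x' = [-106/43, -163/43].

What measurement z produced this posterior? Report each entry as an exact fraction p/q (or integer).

z = [3]

x̄ = F·x = [-2, -1]
P̄ = F·P·Fᵀ + Q = [10 12; 12 24]
S = H·P̄·Hᵀ + R = [43]
K = P̄·Hᵀ·S⁻¹ = [-4/43; -24/43]
x' − x̄ = [-20/43, -120/43] = K·y
y = (KᵀK)⁻¹·Kᵀ·(x' − x̄) = [5]
z = y + H·x̄ = [5] + [-2] = [3]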